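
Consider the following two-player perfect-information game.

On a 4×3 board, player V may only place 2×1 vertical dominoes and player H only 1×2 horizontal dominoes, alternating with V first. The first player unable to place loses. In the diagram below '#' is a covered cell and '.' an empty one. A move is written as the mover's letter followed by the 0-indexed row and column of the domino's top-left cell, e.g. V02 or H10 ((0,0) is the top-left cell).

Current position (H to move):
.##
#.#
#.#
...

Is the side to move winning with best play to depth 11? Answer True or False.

ply 1, H at .##/#.#/#.#/... | H30=-1→.##/#.#/#.#/##.*; H31=-1→.##/#.#/#.#/.##
ply 2, V at .##/#.#/#.#/##. | V11=+1→.##/###/###/##.*
ply 3: .##/###/###/##. is terminal -1 (H); from .##/#.#/#.#/... depth 11

H winning at [.##/#.#/#.#/...]: False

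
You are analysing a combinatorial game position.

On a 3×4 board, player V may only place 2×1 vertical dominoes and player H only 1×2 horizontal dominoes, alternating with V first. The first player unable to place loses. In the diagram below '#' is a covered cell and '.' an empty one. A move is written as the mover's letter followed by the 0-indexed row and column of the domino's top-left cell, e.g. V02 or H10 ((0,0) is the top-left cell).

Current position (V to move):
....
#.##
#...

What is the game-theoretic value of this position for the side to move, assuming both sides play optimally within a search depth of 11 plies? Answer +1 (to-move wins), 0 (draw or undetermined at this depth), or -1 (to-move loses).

value(..../#.##/#..., V) = -1

p1 V@[..../#.##/#...]: V01[.#../####/#...]-1* V11[..../####/##..]-1
p2 H@[.#../####/#...]: H02[.###/####/#...]+1* H21[.#../####/###.]+1 H22[.#../####/#.##]+1
p3 V@[.###/####/#...] terminal -1; root [..../#.##/#...] d11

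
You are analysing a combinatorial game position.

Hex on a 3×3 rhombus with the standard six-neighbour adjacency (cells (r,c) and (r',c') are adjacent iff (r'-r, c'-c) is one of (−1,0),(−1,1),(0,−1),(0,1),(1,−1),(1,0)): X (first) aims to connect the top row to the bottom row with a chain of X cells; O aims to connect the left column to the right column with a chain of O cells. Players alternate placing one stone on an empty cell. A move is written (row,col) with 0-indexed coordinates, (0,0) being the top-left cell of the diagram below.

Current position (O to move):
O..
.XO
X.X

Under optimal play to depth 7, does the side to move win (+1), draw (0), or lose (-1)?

value(O../.XO/X.X, O) = -1

ply 1, O at O../.XO/X.X | (0,1)=-1→OO./.XO/X.X*; (0,2)=-1→O.O/.XO/X.X; (1,0)=-1→O../OXO/X.X; (2,1)=-1→O../.XO/XOX
ply 2, X at OO./.XO/X.X | (0,2)=+1→OOX/.XO/X.X*; (1,0)=-1→OO./XXO/X.X; (2,1)=-1→OO./.XO/XXX
ply 3: OOX/.XO/X.X is terminal -1 (O); from O../.XO/X.X depth 7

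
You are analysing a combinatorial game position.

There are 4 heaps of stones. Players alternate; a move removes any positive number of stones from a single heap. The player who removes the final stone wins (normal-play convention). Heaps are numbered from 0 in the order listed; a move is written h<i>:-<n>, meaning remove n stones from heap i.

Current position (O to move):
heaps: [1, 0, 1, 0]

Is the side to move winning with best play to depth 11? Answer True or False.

O winning at [(1,0,1,0)]: False

p1 O@[(1,0,1,0)]: h0:-1[(0,0,1,0)]-1* h2:-1[(1,0,0,0)]-1
p2 X@[(0,0,1,0)]: h2:-1[(0,0,0,0)]+1*
p3 O@[(0,0,0,0)] terminal -1; root [(1,0,1,0)] d11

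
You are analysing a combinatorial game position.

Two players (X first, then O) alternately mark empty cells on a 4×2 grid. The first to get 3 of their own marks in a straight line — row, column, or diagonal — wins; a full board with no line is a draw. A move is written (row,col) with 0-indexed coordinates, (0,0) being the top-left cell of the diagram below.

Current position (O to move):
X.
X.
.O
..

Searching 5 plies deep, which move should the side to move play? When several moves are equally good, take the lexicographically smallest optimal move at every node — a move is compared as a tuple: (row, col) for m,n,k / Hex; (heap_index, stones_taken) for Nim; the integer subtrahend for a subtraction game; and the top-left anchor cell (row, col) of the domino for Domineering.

O's best at [X./X./.O/..]: (2,0)

p1 O@[X./X./.O/..]: (0,1)[XO/X./.O/..]-1 (1,1)[X./XO/.O/..]-1 (2,0)[X./X./OO/..]+0* (3,0)[X./X./.O/O.]-1 (3,1)[X./X./.O/.O]-1
p2 X@[X./X./OO/..]: (0,1)[XX/X./OO/..]+0* (1,1)[X./XX/OO/..]+0 (3,0)[X./X./OO/X.]-1 (3,1)[X./X./OO/.X]+0
p3 O@[XX/X./OO/..]: (1,1)[XX/XO/OO/..]+0* (3,0)[XX/X./OO/O.]+0 (3,1)[XX/X./OO/.O]+0
p4 X@[XX/XO/OO/..]: (3,0)[XX/XO/OO/X.]-1 (3,1)[XX/XO/OO/.X]+0*
p5 O@[XX/XO/OO/.X]: (3,0)[XX/XO/OO/OX]+0*
p6 X@[XX/XO/OO/OX] terminal +0; root [X./X./.O/..] d5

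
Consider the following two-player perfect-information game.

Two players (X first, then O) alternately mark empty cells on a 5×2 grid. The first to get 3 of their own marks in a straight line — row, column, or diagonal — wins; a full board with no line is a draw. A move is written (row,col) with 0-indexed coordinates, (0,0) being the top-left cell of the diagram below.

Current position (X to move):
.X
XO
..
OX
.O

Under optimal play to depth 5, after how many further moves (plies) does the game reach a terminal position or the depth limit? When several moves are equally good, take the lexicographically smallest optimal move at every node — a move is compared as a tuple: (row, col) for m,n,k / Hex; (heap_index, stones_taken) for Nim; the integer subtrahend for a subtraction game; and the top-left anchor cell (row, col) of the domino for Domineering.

PV length from [.X/XO/../OX/.O]: 4 plies

ply 1, X at .X/XO/../OX/.O | (0,0)=+0→XX/XO/../OX/.O*; (2,0)=+0→.X/XO/X./OX/.O; (2,1)=+0→.X/XO/.X/OX/.O; (4,0)=+0→.X/XO/../OX/XO
ply 2, O at XX/XO/../OX/.O | (2,0)=+0→XX/XO/O./OX/.O*; (2,1)=-1→XX/XO/.O/OX/.O; (4,0)=-1→XX/XO/../OX/OO
ply 3, X at XX/XO/O./OX/.O | (2,1)=-1→XX/XO/OX/OX/.O; (4,0)=+0→XX/XO/O./OX/XO*
ply 4, O at XX/XO/O./OX/XO | (2,1)=+0→XX/XO/OO/OX/XO*
ply 5: XX/XO/OO/OX/XO is terminal +0 (X); from .X/XO/../OX/.O depth 5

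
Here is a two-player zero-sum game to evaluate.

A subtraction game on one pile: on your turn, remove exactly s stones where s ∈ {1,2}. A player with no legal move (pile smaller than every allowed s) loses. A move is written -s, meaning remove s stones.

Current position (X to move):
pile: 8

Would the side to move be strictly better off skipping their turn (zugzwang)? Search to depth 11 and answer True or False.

p1 X@[8]: -1[7]-1 -2[6]+1*
p2 O@[6]: -1[5]-1* -2[4]-1
p3 X@[5]: -1[4]-1 -2[3]+1*
p4 O@[3]: -1[2]-1* -2[1]-1
p5 X@[2]: -1[1]-1 -2[0]+1*
p6 O@[0] terminal -1; root [8] d11
pass branch (O moves first from the same position):
  | p1 O@[8]: -1[7]-1 -2[6]+1*
  | p2 X@[6]: -1[5]-1* -2[4]-1
  | p3 O@[5]: -1[4]-1 -2[3]+1*
  | p4 X@[3]: -1[2]-1* -2[1]-1
  | p5 O@[2]: -1[1]-1 -2[0]+1*
  | p6 X@[0] terminal -1; root [8] d11
X moving scores +1; X passing scores -1

zugzwang(8, X) = False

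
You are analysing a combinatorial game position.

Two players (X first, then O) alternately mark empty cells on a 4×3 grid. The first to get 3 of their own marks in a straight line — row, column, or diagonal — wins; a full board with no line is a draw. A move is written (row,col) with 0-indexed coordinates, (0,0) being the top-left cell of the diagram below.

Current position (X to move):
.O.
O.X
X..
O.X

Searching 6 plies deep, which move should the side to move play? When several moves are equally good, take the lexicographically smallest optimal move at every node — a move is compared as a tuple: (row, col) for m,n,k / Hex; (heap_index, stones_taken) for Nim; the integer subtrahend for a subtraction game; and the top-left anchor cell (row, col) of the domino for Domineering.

X's best at [.O./O.X/X../O.X]: (0,2)

p1 X@[.O./O.X/X../O.X]: (0,0)[XO./O.X/X../O.X]+0 (0,2)[.OX/O.X/X../O.X]+1* (1,1)[.O./OXX/X../O.X]+1 (2,1)[.O./O.X/XX./O.X]+1 (2,2)[.O./O.X/X.X/O.X]+1 (3,1)[.O./O.X/X../OXX]+1
p2 O@[.OX/O.X/X../O.X]: (0,0)[OOX/O.X/X../O.X]-1* (1,1)[.OX/OOX/X../O.X]-1 (2,1)[.OX/O.X/XO./O.X]-1 (2,2)[.OX/O.X/X.O/O.X]-1 (3,1)[.OX/O.X/X../OOX]-1
p3 X@[OOX/O.X/X../O.X]: (1,1)[OOX/OXX/X../O.X]+1* (2,1)[OOX/O.X/XX./O.X]+1 (2,2)[OOX/O.X/X.X/O.X]+1 (3,1)[OOX/O.X/X../OXX]+1
p4 O@[OOX/OXX/X../O.X] terminal -1; root [.O./O.X/X../O.X] d6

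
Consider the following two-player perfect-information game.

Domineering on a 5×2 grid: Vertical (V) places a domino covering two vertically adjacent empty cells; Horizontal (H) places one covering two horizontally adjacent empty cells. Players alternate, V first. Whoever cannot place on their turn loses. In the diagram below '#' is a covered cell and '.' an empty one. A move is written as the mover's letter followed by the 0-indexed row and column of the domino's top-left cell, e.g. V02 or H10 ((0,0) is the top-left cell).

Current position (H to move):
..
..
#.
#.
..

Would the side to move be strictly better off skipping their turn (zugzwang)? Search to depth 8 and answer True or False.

[../../#./#./..] H move#1: H00:+1/##/../#./#./..*, H10:+1/../##/#./#./.., H40:-1/../../#./#./##
[##/../#./#./..] V move#2: V11:-1/##/.#/##/#./..*, V21:-1/##/../##/##/.., V31:-1/##/../#./##/.#
[##/.#/##/#./..] H move#3: H40:+1/##/.#/##/#./##*
[##/.#/##/#./##] end (terminal -1, V#4); searched ../../#./#./.. to 8
suppose H passes — search the same position with V to move:
pass> [../../#./#./..] V move#1: V00:+1/#./#./#./#./..*, V01:+1/.#/.#/#./#./.., V11:+1/../.#/##/#./.., V21:-1/../../##/##/.., V31:-1/../../#./##/.#
pass> [#./#./#./#./..] H move#2: H40:-1/#./#./#./#./##*
pass> [#./#./#./#./##] V move#3: V01:+1/##/##/#./#./##*, V11:+1/#./##/##/#./##, V21:+1/#./#./##/##/##
pass> [##/##/#./#./##] end (terminal -1, H#4); searched ../../#./#./.. to 8
for H: play +1, pass -1

zugzwang(../../#./#./.., H) = False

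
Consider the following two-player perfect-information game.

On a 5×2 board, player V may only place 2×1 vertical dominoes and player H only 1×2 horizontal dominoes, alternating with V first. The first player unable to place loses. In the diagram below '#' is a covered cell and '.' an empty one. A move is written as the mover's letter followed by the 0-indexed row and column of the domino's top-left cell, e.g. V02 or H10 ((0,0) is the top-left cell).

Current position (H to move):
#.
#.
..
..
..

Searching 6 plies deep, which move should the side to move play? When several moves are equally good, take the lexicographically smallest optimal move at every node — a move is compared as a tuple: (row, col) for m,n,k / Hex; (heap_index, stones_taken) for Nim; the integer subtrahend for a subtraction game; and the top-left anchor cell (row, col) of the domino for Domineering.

H's best at [#./#./../../..]: H30

[#./#./../../..] H move#1: H20:-1/#./#./##/../.., H30:+1/#./#./../##/..*, H40:-1/#./#./../../##
[#./#./../##/..] V move#2: V01:-1/##/##/../##/..*, V11:-1/#./##/.#/##/..
[##/##/../##/..] H move#3: H20:+1/##/##/##/##/..*, H40:+1/##/##/../##/##
[##/##/##/##/..] end (terminal -1, V#4); searched #./#./../../.. to 6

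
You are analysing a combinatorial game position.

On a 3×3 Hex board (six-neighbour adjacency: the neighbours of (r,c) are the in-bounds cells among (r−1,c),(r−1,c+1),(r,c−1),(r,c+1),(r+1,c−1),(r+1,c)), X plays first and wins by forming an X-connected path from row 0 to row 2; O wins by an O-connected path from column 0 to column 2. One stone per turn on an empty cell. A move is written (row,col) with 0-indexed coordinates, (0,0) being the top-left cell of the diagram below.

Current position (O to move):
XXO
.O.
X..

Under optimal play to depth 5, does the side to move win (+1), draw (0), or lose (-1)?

ply 1, O at XXO/.O./X.. | (1,0)=+1→XXO/OO./X..*; (1,2)=-1→XXO/.OO/X..; (2,1)=-1→XXO/.O./XO.; (2,2)=-1→XXO/.O./X.O
ply 2: XXO/OO./X.. is terminal -1 (X); from XXO/.O./X.. depth 5

value(XXO/.O./X.., O) = +1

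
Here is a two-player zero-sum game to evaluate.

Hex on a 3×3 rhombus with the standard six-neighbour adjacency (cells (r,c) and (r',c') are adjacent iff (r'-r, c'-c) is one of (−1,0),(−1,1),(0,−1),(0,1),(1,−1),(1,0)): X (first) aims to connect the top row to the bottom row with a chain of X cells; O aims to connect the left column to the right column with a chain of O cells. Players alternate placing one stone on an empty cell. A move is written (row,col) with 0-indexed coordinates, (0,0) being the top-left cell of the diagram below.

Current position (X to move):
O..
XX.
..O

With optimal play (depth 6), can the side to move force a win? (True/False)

X winning at [O../XX./..O]: True

ply 1, X at O../XX./..O | (0,1)=+1→OX./XX./..O*; (0,2)=+1→O.X/XX./..O; (1,2)=+1→O../XXX/..O; (2,0)=+1→O../XX./X.O; (2,1)=+1→O../XX./.XO
ply 2, O at OX./XX./..O | (0,2)=-1→OXO/XX./..O*; (1,2)=-1→OX./XXO/..O; (2,0)=-1→OX./XX./O.O; (2,1)=-1→OX./XX./.OO
ply 3, X at OXO/XX./..O | (1,2)=+1→OXO/XXX/..O*; (2,0)=+1→OXO/XX./X.O; (2,1)=+1→OXO/XX./.XO
ply 4, O at OXO/XXX/..O | (2,0)=-1→OXO/XXX/O.O*; (2,1)=-1→OXO/XXX/.OO
ply 5, X at OXO/XXX/O.O | (2,1)=+1→OXO/XXX/OXO*
ply 6: OXO/XXX/OXO is terminal -1 (O); from O../XX./..O depth 6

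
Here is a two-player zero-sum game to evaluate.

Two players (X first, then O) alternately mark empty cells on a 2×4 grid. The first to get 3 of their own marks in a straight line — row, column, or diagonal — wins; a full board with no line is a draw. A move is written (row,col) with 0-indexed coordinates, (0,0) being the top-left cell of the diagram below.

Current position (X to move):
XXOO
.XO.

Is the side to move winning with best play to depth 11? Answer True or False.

ply 1, X at XXOO/.XO. | (1,0)=+0→XXOO/XXO.*; (1,3)=+0→XXOO/.XOX
ply 2, O at XXOO/XXO. | (1,3)=+0→XXOO/XXOO*
ply 3: XXOO/XXOO is terminal +0 (X); from XXOO/.XO. depth 11

X winning at [XXOO/.XO.]: False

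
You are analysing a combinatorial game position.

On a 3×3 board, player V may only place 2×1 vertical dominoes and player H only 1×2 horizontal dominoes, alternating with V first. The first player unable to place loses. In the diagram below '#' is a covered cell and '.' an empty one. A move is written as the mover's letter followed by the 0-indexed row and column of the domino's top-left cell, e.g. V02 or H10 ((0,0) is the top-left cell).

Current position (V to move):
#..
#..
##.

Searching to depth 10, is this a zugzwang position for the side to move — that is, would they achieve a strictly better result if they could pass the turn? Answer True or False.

zugzwang(#../#../##., V) = False

p1 V@[#../#../##.]: V01[##./##./##.]+1* V02[#.#/#.#/##.]+1 V12[#../#.#/###]-1
p2 H@[##./##./##.] terminal -1; root [#../#../##.] d10
suppose V passes — search the same position with H to move:
pass> p1 H@[#../#../##.]: H01[###/#../##.]-1 H11[#../###/##.]+1*
pass> p2 V@[#../###/##.] terminal -1; root [#../#../##.] d10
for V: play +1, pass -1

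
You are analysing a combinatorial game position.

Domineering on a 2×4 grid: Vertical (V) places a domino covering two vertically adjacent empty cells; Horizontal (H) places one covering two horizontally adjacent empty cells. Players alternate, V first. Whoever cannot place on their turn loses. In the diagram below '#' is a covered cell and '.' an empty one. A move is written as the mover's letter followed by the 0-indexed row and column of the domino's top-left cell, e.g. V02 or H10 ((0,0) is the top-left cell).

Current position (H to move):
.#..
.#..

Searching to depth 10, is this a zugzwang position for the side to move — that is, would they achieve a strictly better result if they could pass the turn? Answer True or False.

zugzwang(.#../.#.., H) = False

p1 H@[.#../.#..]: H02[.###/.#..]+1* H12[.#../.###]+1
p2 V@[.###/.#..]: V00[####/##..]-1*
p3 H@[####/##..]: H12[####/####]+1*
p4 V@[####/####] terminal -1; root [.#../.#..] d10
if H skipped the turn, V would face:
~ p1 V@[.#../.#..]: V00[##../##..]-1 V02[.##./.##.]+1* V03[.#.#/.#.#]+1
~ p2 H@[.##./.##.] terminal -1; root [.#../.#..] d10
compare (H): move=+1 vs pass=-1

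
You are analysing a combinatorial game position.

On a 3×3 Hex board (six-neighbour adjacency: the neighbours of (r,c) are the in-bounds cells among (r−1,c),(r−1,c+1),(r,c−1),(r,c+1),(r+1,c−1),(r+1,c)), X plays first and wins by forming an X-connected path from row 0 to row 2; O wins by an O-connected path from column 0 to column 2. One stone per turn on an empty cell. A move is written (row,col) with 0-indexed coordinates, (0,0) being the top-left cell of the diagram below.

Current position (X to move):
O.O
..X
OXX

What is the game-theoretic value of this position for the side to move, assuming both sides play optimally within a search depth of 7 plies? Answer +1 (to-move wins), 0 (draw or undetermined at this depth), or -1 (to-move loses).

p1 X@[O.O/..X/OXX]: (0,1)[OXO/..X/OXX]-1* (1,0)[O.O/X.X/OXX]-1 (1,1)[O.O/.XX/OXX]-1
p2 O@[OXO/..X/OXX]: (1,0)[OXO/O.X/OXX]-1 (1,1)[OXO/.OX/OXX]+1*
p3 X@[OXO/.OX/OXX] terminal -1; root [O.O/..X/OXX] d7

value(O.O/..X/OXX, X) = -1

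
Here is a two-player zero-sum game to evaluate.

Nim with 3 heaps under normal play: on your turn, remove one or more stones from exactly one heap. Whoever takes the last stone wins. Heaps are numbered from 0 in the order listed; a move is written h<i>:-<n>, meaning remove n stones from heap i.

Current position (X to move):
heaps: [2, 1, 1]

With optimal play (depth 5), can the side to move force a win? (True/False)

X winning at [(2,1,1)]: True

p1 X@[(2,1,1)]: h0:-1[(1,1,1)]-1 h0:-2[(0,1,1)]+1* h1:-1[(2,0,1)]-1 h2:-1[(2,1,0)]-1
p2 O@[(0,1,1)]: h1:-1[(0,0,1)]-1* h2:-1[(0,1,0)]-1
p3 X@[(0,0,1)]: h2:-1[(0,0,0)]+1*
p4 O@[(0,0,0)] terminal -1; root [(2,1,1)] d5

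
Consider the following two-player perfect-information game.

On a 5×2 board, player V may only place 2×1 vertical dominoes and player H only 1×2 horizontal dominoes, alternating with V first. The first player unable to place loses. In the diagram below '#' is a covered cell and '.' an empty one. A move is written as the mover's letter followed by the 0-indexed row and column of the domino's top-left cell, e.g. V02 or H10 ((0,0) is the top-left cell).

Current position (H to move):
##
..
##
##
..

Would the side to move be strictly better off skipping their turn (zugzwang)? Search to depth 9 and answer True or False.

p1 H@[##/../##/##/..]: H10[##/##/##/##/..]+1* H40[##/../##/##/##]+1
p2 V@[##/##/##/##/..] terminal -1; root [##/../##/##/..] d9
if H skipped the turn, V would face:
~ p1 V@[##/../##/##/..] terminal -1; root [##/../##/##/..] d9
compare (H): move=+1 vs pass=+1

zugzwang(##/../##/##/.., H) = False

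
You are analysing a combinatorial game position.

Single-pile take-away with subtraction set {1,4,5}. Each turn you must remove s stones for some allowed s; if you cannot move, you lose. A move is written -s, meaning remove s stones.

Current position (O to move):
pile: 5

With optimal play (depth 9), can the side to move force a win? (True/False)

p1 O@[5]: -1[4]-1 -4[1]-1 -5[0]+1*
p2 X@[0] terminal -1; root [5] d9

O winning at [5]: True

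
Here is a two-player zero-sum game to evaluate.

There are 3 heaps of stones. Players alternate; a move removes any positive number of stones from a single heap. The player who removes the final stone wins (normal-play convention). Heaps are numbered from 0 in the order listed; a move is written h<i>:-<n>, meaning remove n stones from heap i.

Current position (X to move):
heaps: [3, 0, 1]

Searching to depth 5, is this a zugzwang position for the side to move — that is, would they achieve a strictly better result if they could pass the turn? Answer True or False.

zugzwang((3,0,1), X) = False

[(3,0,1)] X move#1: h0:-1:-1/(2,0,1), h0:-2:+1/(1,0,1)*, h0:-3:-1/(0,0,1), h2:-1:-1/(3,0,0)
[(1,0,1)] O move#2: h0:-1:-1/(0,0,1)*, h2:-1:-1/(1,0,0)
[(0,0,1)] X move#3: h2:-1:+1/(0,0,0)*
[(0,0,0)] end (terminal -1, O#4); searched (3,0,1) to 5
if X skipped the turn, O would face:
~ [(3,0,1)] O move#1: h0:-1:-1/(2,0,1), h0:-2:+1/(1,0,1)*, h0:-3:-1/(0,0,1), h2:-1:-1/(3,0,0)
~ [(1,0,1)] X move#2: h0:-1:-1/(0,0,1)*, h2:-1:-1/(1,0,0)
~ [(0,0,1)] O move#3: h2:-1:+1/(0,0,0)*
~ [(0,0,0)] end (terminal -1, X#4); searched (3,0,1) to 5
compare (X): move=+1 vs pass=-1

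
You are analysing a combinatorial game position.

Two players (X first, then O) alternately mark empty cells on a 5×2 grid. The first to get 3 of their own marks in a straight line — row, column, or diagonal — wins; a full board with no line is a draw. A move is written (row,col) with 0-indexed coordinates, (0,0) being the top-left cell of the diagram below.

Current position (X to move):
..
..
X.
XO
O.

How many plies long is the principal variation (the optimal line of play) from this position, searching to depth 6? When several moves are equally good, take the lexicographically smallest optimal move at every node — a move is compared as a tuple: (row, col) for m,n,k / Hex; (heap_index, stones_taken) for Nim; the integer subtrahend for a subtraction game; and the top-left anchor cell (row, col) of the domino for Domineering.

PV length from [../../X./XO/O.]: 1 ply

[../../X./XO/O.] X move#1: (0,0):+0/X./../X./XO/O., (0,1):+0/.X/../X./XO/O., (1,0):+1/../X./X./XO/O.*, (1,1):+0/../.X/X./XO/O., (2,1):+0/../../XX/XO/O., (4,1):+0/../../X./XO/OX
[../X./X./XO/O.] end (terminal -1, O#2); searched ../../X./XO/O. to 6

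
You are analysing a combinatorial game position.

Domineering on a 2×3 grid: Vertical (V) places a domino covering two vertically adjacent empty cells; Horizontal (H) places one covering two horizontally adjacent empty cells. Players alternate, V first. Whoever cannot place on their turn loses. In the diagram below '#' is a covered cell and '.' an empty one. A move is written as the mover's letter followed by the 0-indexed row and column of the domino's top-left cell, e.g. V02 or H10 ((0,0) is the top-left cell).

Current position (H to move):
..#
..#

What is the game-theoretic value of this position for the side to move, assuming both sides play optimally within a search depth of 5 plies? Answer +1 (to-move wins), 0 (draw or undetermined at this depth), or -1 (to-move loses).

value(..#/..#, H) = +1

ply 1, H at ..#/..# | H00=+1→###/..#*; H10=+1→..#/###
ply 2: ###/..# is terminal -1 (V); from ..#/..# depth 5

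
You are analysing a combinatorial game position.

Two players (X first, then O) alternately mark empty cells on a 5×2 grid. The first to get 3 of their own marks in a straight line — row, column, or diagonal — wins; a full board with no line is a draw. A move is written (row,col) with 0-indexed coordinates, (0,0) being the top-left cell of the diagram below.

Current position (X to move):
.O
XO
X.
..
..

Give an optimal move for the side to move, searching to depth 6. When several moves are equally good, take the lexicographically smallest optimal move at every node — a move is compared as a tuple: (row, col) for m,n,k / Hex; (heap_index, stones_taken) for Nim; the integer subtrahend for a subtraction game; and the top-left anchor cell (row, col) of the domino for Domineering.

X's best at [.O/XO/X./../..]: (0,0)

p1 X@[.O/XO/X./../..]: (0,0)[XO/XO/X./../..]+1* (2,1)[.O/XO/XX/../..]+1 (3,0)[.O/XO/X./X./..]+1 (3,1)[.O/XO/X./.X/..]-1 (4,0)[.O/XO/X./../X.]-1 (4,1)[.O/XO/X./../.X]-1
p2 O@[XO/XO/X./../..] terminal -1; root [.O/XO/X./../..] d6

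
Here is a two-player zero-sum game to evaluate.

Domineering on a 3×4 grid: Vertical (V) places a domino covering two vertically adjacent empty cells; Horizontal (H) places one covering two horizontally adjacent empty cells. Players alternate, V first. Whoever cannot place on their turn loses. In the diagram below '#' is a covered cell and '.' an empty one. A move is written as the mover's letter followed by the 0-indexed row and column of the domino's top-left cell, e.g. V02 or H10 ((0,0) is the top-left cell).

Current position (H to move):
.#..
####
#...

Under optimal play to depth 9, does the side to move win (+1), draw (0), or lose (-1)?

ply 1, H at .#../####/#... | H02=+1→.###/####/#...*; H21=+1→.#../####/###.; H22=+1→.#../####/#.##
ply 2: .###/####/#... is terminal -1 (V); from .#../####/#... depth 9

value(.#../####/#..., H) = +1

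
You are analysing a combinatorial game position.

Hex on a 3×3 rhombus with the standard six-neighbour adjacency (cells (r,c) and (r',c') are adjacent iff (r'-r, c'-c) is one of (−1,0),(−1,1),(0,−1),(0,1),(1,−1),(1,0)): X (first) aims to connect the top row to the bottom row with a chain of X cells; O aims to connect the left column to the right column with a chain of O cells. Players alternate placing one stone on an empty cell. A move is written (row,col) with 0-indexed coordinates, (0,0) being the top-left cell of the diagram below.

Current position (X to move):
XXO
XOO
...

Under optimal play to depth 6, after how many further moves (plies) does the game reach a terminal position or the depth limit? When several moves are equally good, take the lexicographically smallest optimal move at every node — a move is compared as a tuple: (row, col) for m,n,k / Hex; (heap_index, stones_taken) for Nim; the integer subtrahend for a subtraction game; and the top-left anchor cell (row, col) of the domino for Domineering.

PV length from [XXO/XOO/...]: 1 ply

ply 1, X at XXO/XOO/... | (2,0)=+1→XXO/XOO/X..*; (2,1)=-1→XXO/XOO/.X.; (2,2)=-1→XXO/XOO/..X
ply 2: XXO/XOO/X.. is terminal -1 (O); from XXO/XOO/... depth 6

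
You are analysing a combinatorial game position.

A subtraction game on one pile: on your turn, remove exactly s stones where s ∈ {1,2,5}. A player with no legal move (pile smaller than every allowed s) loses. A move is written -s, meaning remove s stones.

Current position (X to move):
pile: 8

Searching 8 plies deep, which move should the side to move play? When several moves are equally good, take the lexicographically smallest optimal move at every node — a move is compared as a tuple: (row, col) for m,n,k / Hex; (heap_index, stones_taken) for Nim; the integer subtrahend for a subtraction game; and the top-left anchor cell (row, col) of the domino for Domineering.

[8] X move#1: -1:-1/7, -2:+1/6*, -5:+1/3
[6] O move#2: -1:-1/5*, -2:-1/4, -5:-1/1
[5] X move#3: -1:-1/4, -2:+1/3*, -5:+1/0
[3] O move#4: -1:-1/2*, -2:-1/1
[2] X move#5: -1:-1/1, -2:+1/0*
[0] end (terminal -1, O#6); searched 8 to 8

X's best at [8]: -2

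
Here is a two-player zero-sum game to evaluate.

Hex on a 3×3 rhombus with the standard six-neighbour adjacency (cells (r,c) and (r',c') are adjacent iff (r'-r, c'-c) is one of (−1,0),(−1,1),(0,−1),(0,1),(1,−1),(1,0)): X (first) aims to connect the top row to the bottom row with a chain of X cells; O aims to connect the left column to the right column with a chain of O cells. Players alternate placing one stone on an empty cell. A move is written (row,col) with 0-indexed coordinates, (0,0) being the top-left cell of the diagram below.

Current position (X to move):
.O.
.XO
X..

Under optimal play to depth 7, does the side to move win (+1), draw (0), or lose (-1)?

value(.O./.XO/X.., X) = +1

[.O./.XO/X..] X move#1: (0,0):+1/XO./.XO/X..*, (0,2):+1/.OX/.XO/X.., (1,0):+1/.O./XXO/X.., (2,1):-1/.O./.XO/XX., (2,2):-1/.O./.XO/X.X
[XO./.XO/X..] O move#2: (0,2):-1/XOO/.XO/X..*, (1,0):-1/XO./OXO/X.., (2,1):-1/XO./.XO/XO., (2,2):-1/XO./.XO/X.O
[XOO/.XO/X..] X move#3: (1,0):+1/XOO/XXO/X..*, (2,1):-1/XOO/.XO/XX., (2,2):-1/XOO/.XO/X.X
[XOO/XXO/X..] end (terminal -1, O#4); searched .O./.XO/X.. to 7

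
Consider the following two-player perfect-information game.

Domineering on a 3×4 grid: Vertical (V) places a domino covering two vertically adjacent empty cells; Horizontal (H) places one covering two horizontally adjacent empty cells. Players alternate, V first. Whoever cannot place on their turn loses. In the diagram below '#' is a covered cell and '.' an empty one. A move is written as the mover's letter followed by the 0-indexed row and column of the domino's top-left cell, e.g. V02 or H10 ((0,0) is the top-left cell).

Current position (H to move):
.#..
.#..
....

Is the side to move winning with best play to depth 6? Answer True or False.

H winning at [.#../.#../....]: True

p1 H@[.#../.#../....]: H02[.###/.#../....]-1 H12[.#../.###/....]+1* H20[.#../.#../##..]-1 H21[.#../.#../.##.]-1 H22[.#../.#../..##]-1
p2 V@[.#../.###/....]: V00[##../####/....]-1* V10[.#../####/#...]-1
p3 H@[##../####/....]: H02[####/####/....]+1* H20[##../####/##..]+1 H21[##../####/.##.]+1 H22[##../####/..##]+1
p4 V@[####/####/....] terminal -1; root [.#../.#../....] d6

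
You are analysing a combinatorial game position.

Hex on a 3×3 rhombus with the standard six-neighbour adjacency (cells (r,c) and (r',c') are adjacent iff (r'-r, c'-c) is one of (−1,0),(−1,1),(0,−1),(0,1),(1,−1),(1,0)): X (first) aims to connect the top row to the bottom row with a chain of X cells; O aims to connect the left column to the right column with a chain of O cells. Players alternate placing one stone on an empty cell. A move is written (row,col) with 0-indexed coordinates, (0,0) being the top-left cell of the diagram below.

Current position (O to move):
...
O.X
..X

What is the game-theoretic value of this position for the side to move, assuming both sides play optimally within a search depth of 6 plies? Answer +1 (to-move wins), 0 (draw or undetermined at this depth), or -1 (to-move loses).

value(.../O.X/..X, O) = +1

p1 O@[.../O.X/..X]: (0,0)[O../O.X/..X]-1 (0,1)[.O./O.X/..X]-1 (0,2)[..O/O.X/..X]+1* (1,1)[.../OOX/..X]-1 (2,0)[.../O.X/O.X]-1 (2,1)[.../O.X/.OX]-1
p2 X@[..O/O.X/..X]: (0,0)[X.O/O.X/..X]-1* (0,1)[.XO/O.X/..X]-1 (1,1)[..O/OXX/..X]-1 (2,0)[..O/O.X/X.X]-1 (2,1)[..O/O.X/.XX]-1
p3 O@[X.O/O.X/..X]: (0,1)[XOO/O.X/..X]+1* (1,1)[X.O/OOX/..X]+1 (2,0)[X.O/O.X/O.X]+1 (2,1)[X.O/O.X/.OX]+1
p4 X@[XOO/O.X/..X] terminal -1; root [.../O.X/..X] d6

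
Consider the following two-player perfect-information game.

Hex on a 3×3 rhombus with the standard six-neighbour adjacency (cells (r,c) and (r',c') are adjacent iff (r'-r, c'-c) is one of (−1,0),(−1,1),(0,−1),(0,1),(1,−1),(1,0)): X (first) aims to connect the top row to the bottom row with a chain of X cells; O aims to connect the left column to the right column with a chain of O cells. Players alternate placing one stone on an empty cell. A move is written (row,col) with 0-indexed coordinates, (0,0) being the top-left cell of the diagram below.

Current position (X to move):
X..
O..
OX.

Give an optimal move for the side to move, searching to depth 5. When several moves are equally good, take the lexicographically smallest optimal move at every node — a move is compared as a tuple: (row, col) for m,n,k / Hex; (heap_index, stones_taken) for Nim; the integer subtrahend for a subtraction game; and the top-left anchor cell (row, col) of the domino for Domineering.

ply 1, X at X../O../OX. | (0,1)=-1→XX./O../OX.; (0,2)=+1→X.X/O../OX.*; (1,1)=+1→X../OX./OX.; (1,2)=-1→X../O.X/OX.; (2,2)=-1→X../O../OXX
ply 2, O at X.X/O../OX. | (0,1)=-1→XOX/O../OX.*; (1,1)=-1→X.X/OO./OX.; (1,2)=-1→X.X/O.O/OX.; (2,2)=-1→X.X/O../OXO
ply 3, X at XOX/O../OX. | (1,1)=+1→XOX/OX./OX.*; (1,2)=+1→XOX/O.X/OX.; (2,2)=+1→XOX/O../OXX
ply 4: XOX/OX./OX. is terminal -1 (O); from X../O../OX. depth 5

X's best at [X../O../OX.]: (0,2)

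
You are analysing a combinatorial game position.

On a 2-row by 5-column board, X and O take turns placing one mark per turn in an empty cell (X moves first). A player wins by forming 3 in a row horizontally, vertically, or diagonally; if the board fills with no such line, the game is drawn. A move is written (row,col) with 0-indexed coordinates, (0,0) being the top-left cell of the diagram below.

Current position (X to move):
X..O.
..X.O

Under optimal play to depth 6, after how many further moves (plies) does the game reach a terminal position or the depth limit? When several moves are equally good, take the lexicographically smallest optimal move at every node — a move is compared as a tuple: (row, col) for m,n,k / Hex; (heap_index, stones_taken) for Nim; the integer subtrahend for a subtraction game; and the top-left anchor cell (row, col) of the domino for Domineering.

[X..O./..X.O] X move#1: (0,1):+0/XX.O./..X.O, (0,2):+1/X.XO./..X.O*, (0,4):+0/X..OX/..X.O, (1,0):+0/X..O./X.X.O, (1,1):+1/X..O./.XX.O, (1,3):+0/X..O./..XXO
[X.XO./..X.O] O move#2: (0,1):-1/XOXO./..X.O*, (0,4):-1/X.XOO/..X.O, (1,0):-1/X.XO./O.X.O, (1,1):-1/X.XO./.OX.O, (1,3):-1/X.XO./..XOO
[XOXO./..X.O] X move#3: (0,4):+0/XOXOX/..X.O, (1,0):+0/XOXO./X.X.O, (1,1):+1/XOXO./.XX.O*, (1,3):+0/XOXO./..XXO
[XOXO./.XX.O] O move#4: (0,4):-1/XOXOO/.XX.O*, (1,0):-1/XOXO./OXX.O, (1,3):-1/XOXO./.XXOO
[XOXOO/.XX.O] X move#5: (1,0):+1/XOXOO/XXX.O*, (1,3):+1/XOXOO/.XXXO
[XOXOO/XXX.O] end (terminal -1, O#6); searched X..O./..X.O to 6

PV length from [X..O./..X.O]: 5 plies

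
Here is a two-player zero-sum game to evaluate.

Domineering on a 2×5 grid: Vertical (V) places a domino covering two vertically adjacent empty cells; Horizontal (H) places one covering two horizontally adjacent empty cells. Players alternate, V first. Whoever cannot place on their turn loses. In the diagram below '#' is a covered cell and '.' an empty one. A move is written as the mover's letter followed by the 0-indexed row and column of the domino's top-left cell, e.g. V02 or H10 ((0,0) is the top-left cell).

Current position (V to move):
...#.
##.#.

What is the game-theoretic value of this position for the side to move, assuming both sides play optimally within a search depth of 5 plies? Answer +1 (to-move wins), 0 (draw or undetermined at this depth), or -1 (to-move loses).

value(...#./##.#., V) = +1

ply 1, V at ...#./##.#. | V02=+1→..##./####.*; V04=-1→...##/##.##
ply 2, H at ..##./####. | H00=-1→####./####.*
ply 3, V at ####./####. | V04=+1→#####/#####*
ply 4: #####/##### is terminal -1 (H); from ...#./##.#. depth 5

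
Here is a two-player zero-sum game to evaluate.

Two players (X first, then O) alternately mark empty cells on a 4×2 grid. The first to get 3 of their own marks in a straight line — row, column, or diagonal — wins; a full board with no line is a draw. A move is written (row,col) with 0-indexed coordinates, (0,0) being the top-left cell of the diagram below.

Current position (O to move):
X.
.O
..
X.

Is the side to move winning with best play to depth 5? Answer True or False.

[X./.O/../X.] O move#1: (0,1):+0/XO/.O/../X., (1,0):+0/X./OO/../X., (2,0):+0/X./.O/O./X., (2,1):+1/X./.O/.O/X.*, (3,1):+0/X./.O/../XO
[X./.O/.O/X.] X move#2: (0,1):-1/XX/.O/.O/X.*, (1,0):-1/X./XO/.O/X., (2,0):-1/X./.O/XO/X., (3,1):-1/X./.O/.O/XX
[XX/.O/.O/X.] O move#3: (1,0):+0/XX/OO/.O/X., (2,0):+0/XX/.O/OO/X., (3,1):+1/XX/.O/.O/XO*
[XX/.O/.O/XO] end (terminal -1, X#4); searched X./.O/../X. to 5

O winning at [X./.O/../X.]: True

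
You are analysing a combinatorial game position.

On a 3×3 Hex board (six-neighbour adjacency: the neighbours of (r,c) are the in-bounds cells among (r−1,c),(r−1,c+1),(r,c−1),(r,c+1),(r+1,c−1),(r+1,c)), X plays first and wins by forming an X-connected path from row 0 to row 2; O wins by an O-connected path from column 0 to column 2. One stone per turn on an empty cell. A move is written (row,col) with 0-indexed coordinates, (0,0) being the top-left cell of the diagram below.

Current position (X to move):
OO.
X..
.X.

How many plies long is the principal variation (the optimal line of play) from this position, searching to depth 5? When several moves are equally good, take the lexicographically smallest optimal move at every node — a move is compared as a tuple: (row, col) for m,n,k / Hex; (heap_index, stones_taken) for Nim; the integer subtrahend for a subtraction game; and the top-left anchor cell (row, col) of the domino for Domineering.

p1 X@[OO./X../.X.]: (0,2)[OOX/X../.X.]+1* (1,1)[OO./XX./.X.]-1 (1,2)[OO./X.X/.X.]-1 (2,0)[OO./X../XX.]-1 (2,2)[OO./X../.XX]-1
p2 O@[OOX/X../.X.]: (1,1)[OOX/XO./.X.]-1* (1,2)[OOX/X.O/.X.]-1 (2,0)[OOX/X../OX.]-1 (2,2)[OOX/X../.XO]-1
p3 X@[OOX/XO./.X.]: (1,2)[OOX/XOX/.X.]+1* (2,0)[OOX/XO./XX.]-1 (2,2)[OOX/XO./.XX]-1
p4 O@[OOX/XOX/.X.] terminal -1; root [OO./X../.X.] d5

PV length from [OO./X../.X.]: 3 plies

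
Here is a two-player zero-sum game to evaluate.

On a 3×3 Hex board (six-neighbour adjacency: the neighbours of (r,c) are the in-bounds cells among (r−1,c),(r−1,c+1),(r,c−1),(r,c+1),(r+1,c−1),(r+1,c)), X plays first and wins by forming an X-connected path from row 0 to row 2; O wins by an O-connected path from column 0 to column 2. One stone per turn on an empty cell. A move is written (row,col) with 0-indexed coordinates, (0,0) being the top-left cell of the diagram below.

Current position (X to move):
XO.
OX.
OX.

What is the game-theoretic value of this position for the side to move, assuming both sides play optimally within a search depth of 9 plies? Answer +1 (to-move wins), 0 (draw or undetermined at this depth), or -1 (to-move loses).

[XO./OX./OX.] X move#1: (0,2):+1/XOX/OX./OX.*, (1,2):-1/XO./OXX/OX., (2,2):-1/XO./OX./OXX
[XOX/OX./OX.] end (terminal -1, O#2); searched XO./OX./OX. to 9

value(XO./OX./OX., X) = +1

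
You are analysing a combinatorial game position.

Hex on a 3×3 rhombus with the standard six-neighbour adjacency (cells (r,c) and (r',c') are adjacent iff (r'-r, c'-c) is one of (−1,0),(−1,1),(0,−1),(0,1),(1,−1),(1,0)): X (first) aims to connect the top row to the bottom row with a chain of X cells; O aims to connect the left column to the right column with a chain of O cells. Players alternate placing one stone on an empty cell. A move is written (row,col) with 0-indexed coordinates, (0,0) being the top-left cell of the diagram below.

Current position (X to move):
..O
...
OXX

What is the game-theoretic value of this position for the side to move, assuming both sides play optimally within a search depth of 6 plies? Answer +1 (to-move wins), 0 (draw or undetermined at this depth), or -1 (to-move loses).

p1 X@[..O/.../OXX]: (0,0)[X.O/.../OXX]-1* (0,1)[.XO/.../OXX]-1 (1,0)[..O/X../OXX]-1 (1,1)[..O/.X./OXX]-1 (1,2)[..O/..X/OXX]-1
p2 O@[X.O/.../OXX]: (0,1)[XOO/.../OXX]+1* (1,0)[X.O/O../OXX]+1 (1,1)[X.O/.O./OXX]+1 (1,2)[X.O/..O/OXX]-1
p3 X@[XOO/.../OXX]: (1,0)[XOO/X../OXX]-1* (1,1)[XOO/.X./OXX]-1 (1,2)[XOO/..X/OXX]-1
p4 O@[XOO/X../OXX]: (1,1)[XOO/XO./OXX]+1* (1,2)[XOO/X.O/OXX]-1
p5 X@[XOO/XO./OXX] terminal -1; root [..O/.../OXX] d6

value(..O/.../OXX, X) = -1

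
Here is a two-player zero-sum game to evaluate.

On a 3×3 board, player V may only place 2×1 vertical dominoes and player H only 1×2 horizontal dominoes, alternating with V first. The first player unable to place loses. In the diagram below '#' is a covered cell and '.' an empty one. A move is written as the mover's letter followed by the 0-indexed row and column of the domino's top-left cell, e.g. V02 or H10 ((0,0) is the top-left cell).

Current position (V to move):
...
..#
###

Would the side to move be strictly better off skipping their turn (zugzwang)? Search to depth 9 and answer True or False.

ply 1, V at .../..#/### | V00=-1→#../#.#/###; V01=+1→.#./.##/###*
ply 2: .#./.##/### is terminal -1 (H); from .../..#/### depth 9
suppose V passes — search the same position with H to move:
pass> ply 1, H at .../..#/### | H00=+1→##./..#/###*; H01=-1→.##/..#/###; H10=+1→.../###/###
pass> ply 2: ##./..#/### is terminal -1 (V); from .../..#/### depth 9
for V: play +1, pass -1

zugzwang(.../..#/###, V) = False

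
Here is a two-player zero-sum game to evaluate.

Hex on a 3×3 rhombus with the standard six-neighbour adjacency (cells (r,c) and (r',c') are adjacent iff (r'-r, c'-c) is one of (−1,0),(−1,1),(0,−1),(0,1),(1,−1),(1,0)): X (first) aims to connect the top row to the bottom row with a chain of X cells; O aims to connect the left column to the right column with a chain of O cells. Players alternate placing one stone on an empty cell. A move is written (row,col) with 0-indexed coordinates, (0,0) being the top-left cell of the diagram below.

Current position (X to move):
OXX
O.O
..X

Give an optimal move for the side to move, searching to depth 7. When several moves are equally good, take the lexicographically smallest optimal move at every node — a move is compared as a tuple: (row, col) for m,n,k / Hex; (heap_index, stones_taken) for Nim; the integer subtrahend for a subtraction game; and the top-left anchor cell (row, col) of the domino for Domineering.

p1 X@[OXX/O.O/..X]: (1,1)[OXX/OXO/..X]+1* (2,0)[OXX/O.O/X.X]-1 (2,1)[OXX/O.O/.XX]-1
p2 O@[OXX/OXO/..X]: (2,0)[OXX/OXO/O.X]-1* (2,1)[OXX/OXO/.OX]-1
p3 X@[OXX/OXO/O.X]: (2,1)[OXX/OXO/OXX]+1*
p4 O@[OXX/OXO/OXX] terminal -1; root [OXX/O.O/..X] d7

X's best at [OXX/O.O/..X]: (1,1)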